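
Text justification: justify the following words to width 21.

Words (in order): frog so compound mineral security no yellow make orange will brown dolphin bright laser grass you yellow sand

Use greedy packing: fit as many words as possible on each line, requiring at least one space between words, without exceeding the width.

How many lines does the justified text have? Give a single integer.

Answer: 6

Derivation:
Line 1: ['frog', 'so', 'compound'] (min_width=16, slack=5)
Line 2: ['mineral', 'security', 'no'] (min_width=19, slack=2)
Line 3: ['yellow', 'make', 'orange'] (min_width=18, slack=3)
Line 4: ['will', 'brown', 'dolphin'] (min_width=18, slack=3)
Line 5: ['bright', 'laser', 'grass'] (min_width=18, slack=3)
Line 6: ['you', 'yellow', 'sand'] (min_width=15, slack=6)
Total lines: 6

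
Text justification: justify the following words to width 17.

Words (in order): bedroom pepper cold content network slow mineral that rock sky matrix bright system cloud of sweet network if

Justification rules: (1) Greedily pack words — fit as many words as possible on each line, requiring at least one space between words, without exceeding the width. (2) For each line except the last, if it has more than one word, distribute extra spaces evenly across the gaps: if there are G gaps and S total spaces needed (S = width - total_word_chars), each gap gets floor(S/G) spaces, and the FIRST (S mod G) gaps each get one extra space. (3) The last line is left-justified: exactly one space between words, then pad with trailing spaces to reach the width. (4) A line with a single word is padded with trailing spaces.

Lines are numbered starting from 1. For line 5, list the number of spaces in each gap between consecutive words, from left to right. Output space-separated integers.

Line 1: ['bedroom', 'pepper'] (min_width=14, slack=3)
Line 2: ['cold', 'content'] (min_width=12, slack=5)
Line 3: ['network', 'slow'] (min_width=12, slack=5)
Line 4: ['mineral', 'that', 'rock'] (min_width=17, slack=0)
Line 5: ['sky', 'matrix', 'bright'] (min_width=17, slack=0)
Line 6: ['system', 'cloud', 'of'] (min_width=15, slack=2)
Line 7: ['sweet', 'network', 'if'] (min_width=16, slack=1)

Answer: 1 1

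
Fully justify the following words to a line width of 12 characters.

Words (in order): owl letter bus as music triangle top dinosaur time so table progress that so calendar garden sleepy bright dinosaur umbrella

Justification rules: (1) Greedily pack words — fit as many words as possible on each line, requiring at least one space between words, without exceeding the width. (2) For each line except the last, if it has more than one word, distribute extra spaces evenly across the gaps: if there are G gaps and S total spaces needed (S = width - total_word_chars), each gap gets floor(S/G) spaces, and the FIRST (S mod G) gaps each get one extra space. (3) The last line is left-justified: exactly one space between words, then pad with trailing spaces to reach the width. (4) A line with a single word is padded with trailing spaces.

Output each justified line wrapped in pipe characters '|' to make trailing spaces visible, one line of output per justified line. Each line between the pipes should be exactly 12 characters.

Line 1: ['owl', 'letter'] (min_width=10, slack=2)
Line 2: ['bus', 'as', 'music'] (min_width=12, slack=0)
Line 3: ['triangle', 'top'] (min_width=12, slack=0)
Line 4: ['dinosaur'] (min_width=8, slack=4)
Line 5: ['time', 'so'] (min_width=7, slack=5)
Line 6: ['table'] (min_width=5, slack=7)
Line 7: ['progress'] (min_width=8, slack=4)
Line 8: ['that', 'so'] (min_width=7, slack=5)
Line 9: ['calendar'] (min_width=8, slack=4)
Line 10: ['garden'] (min_width=6, slack=6)
Line 11: ['sleepy'] (min_width=6, slack=6)
Line 12: ['bright'] (min_width=6, slack=6)
Line 13: ['dinosaur'] (min_width=8, slack=4)
Line 14: ['umbrella'] (min_width=8, slack=4)

Answer: |owl   letter|
|bus as music|
|triangle top|
|dinosaur    |
|time      so|
|table       |
|progress    |
|that      so|
|calendar    |
|garden      |
|sleepy      |
|bright      |
|dinosaur    |
|umbrella    |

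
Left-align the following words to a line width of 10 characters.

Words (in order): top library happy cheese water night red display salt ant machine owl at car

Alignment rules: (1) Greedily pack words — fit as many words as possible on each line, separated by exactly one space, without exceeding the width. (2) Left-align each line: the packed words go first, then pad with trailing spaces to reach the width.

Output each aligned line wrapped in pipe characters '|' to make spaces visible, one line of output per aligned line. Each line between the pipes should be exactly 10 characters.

Answer: |top       |
|library   |
|happy     |
|cheese    |
|water     |
|night red |
|display   |
|salt ant  |
|machine   |
|owl at car|

Derivation:
Line 1: ['top'] (min_width=3, slack=7)
Line 2: ['library'] (min_width=7, slack=3)
Line 3: ['happy'] (min_width=5, slack=5)
Line 4: ['cheese'] (min_width=6, slack=4)
Line 5: ['water'] (min_width=5, slack=5)
Line 6: ['night', 'red'] (min_width=9, slack=1)
Line 7: ['display'] (min_width=7, slack=3)
Line 8: ['salt', 'ant'] (min_width=8, slack=2)
Line 9: ['machine'] (min_width=7, slack=3)
Line 10: ['owl', 'at', 'car'] (min_width=10, slack=0)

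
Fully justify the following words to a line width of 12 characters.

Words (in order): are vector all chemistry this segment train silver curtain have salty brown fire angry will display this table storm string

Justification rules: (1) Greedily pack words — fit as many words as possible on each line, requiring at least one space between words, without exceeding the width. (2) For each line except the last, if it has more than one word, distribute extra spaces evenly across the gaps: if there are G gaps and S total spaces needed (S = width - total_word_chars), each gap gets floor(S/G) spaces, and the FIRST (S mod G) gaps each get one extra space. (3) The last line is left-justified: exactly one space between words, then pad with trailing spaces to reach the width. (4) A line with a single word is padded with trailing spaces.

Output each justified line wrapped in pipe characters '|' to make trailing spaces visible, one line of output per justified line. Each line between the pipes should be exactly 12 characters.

Line 1: ['are', 'vector'] (min_width=10, slack=2)
Line 2: ['all'] (min_width=3, slack=9)
Line 3: ['chemistry'] (min_width=9, slack=3)
Line 4: ['this', 'segment'] (min_width=12, slack=0)
Line 5: ['train', 'silver'] (min_width=12, slack=0)
Line 6: ['curtain', 'have'] (min_width=12, slack=0)
Line 7: ['salty', 'brown'] (min_width=11, slack=1)
Line 8: ['fire', 'angry'] (min_width=10, slack=2)
Line 9: ['will', 'display'] (min_width=12, slack=0)
Line 10: ['this', 'table'] (min_width=10, slack=2)
Line 11: ['storm', 'string'] (min_width=12, slack=0)

Answer: |are   vector|
|all         |
|chemistry   |
|this segment|
|train silver|
|curtain have|
|salty  brown|
|fire   angry|
|will display|
|this   table|
|storm string|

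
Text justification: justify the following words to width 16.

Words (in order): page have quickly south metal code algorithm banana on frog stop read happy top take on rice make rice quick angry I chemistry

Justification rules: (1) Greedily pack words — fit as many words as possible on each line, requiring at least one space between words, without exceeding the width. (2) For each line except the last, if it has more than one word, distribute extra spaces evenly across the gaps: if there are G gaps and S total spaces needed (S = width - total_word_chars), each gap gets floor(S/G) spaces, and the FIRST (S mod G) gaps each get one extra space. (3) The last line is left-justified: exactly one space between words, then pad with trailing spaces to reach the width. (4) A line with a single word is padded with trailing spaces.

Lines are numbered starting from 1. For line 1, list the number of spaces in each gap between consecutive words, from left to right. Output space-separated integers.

Line 1: ['page', 'have'] (min_width=9, slack=7)
Line 2: ['quickly', 'south'] (min_width=13, slack=3)
Line 3: ['metal', 'code'] (min_width=10, slack=6)
Line 4: ['algorithm', 'banana'] (min_width=16, slack=0)
Line 5: ['on', 'frog', 'stop'] (min_width=12, slack=4)
Line 6: ['read', 'happy', 'top'] (min_width=14, slack=2)
Line 7: ['take', 'on', 'rice'] (min_width=12, slack=4)
Line 8: ['make', 'rice', 'quick'] (min_width=15, slack=1)
Line 9: ['angry', 'I'] (min_width=7, slack=9)
Line 10: ['chemistry'] (min_width=9, slack=7)

Answer: 8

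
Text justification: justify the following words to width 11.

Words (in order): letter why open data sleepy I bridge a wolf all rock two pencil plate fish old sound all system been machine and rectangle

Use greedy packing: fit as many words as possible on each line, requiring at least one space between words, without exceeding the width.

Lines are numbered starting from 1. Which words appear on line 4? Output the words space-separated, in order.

Line 1: ['letter', 'why'] (min_width=10, slack=1)
Line 2: ['open', 'data'] (min_width=9, slack=2)
Line 3: ['sleepy', 'I'] (min_width=8, slack=3)
Line 4: ['bridge', 'a'] (min_width=8, slack=3)
Line 5: ['wolf', 'all'] (min_width=8, slack=3)
Line 6: ['rock', 'two'] (min_width=8, slack=3)
Line 7: ['pencil'] (min_width=6, slack=5)
Line 8: ['plate', 'fish'] (min_width=10, slack=1)
Line 9: ['old', 'sound'] (min_width=9, slack=2)
Line 10: ['all', 'system'] (min_width=10, slack=1)
Line 11: ['been'] (min_width=4, slack=7)
Line 12: ['machine', 'and'] (min_width=11, slack=0)
Line 13: ['rectangle'] (min_width=9, slack=2)

Answer: bridge a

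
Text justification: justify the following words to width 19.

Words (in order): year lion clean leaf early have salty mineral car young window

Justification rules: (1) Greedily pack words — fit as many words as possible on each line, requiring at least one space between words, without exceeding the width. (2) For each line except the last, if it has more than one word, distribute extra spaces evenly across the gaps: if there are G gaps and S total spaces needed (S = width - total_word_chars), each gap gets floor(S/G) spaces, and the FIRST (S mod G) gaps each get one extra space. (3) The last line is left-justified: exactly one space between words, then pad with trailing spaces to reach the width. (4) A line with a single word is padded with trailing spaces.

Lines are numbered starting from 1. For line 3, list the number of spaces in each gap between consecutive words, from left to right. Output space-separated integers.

Line 1: ['year', 'lion', 'clean'] (min_width=15, slack=4)
Line 2: ['leaf', 'early', 'have'] (min_width=15, slack=4)
Line 3: ['salty', 'mineral', 'car'] (min_width=17, slack=2)
Line 4: ['young', 'window'] (min_width=12, slack=7)

Answer: 2 2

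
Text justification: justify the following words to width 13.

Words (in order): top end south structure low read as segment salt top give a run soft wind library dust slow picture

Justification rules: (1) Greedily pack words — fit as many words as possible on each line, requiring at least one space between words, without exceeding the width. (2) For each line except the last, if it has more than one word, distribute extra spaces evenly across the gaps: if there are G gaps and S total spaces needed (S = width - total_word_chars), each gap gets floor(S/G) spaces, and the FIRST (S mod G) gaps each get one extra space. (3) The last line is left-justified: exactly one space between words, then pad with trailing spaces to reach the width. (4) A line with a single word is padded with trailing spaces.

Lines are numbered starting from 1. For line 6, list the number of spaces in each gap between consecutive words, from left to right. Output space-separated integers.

Answer: 1 1

Derivation:
Line 1: ['top', 'end', 'south'] (min_width=13, slack=0)
Line 2: ['structure', 'low'] (min_width=13, slack=0)
Line 3: ['read', 'as'] (min_width=7, slack=6)
Line 4: ['segment', 'salt'] (min_width=12, slack=1)
Line 5: ['top', 'give', 'a'] (min_width=10, slack=3)
Line 6: ['run', 'soft', 'wind'] (min_width=13, slack=0)
Line 7: ['library', 'dust'] (min_width=12, slack=1)
Line 8: ['slow', 'picture'] (min_width=12, slack=1)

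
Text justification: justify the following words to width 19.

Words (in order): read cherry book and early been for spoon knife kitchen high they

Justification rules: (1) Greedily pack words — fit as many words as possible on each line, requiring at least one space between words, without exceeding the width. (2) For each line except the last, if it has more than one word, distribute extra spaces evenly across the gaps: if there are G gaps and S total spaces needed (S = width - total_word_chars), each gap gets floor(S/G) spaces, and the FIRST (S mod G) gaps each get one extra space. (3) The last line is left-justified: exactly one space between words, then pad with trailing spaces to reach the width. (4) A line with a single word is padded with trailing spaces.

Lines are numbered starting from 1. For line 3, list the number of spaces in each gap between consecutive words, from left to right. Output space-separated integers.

Answer: 1 1

Derivation:
Line 1: ['read', 'cherry', 'book'] (min_width=16, slack=3)
Line 2: ['and', 'early', 'been', 'for'] (min_width=18, slack=1)
Line 3: ['spoon', 'knife', 'kitchen'] (min_width=19, slack=0)
Line 4: ['high', 'they'] (min_width=9, slack=10)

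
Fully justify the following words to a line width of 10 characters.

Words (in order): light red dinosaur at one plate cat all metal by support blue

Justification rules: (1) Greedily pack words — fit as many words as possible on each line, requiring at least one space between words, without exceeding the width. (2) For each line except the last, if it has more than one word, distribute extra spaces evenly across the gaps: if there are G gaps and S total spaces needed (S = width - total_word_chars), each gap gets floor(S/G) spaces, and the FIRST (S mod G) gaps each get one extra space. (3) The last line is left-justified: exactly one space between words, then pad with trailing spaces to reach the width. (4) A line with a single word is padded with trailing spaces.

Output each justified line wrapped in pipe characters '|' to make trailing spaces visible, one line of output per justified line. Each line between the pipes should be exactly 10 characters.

Line 1: ['light', 'red'] (min_width=9, slack=1)
Line 2: ['dinosaur'] (min_width=8, slack=2)
Line 3: ['at', 'one'] (min_width=6, slack=4)
Line 4: ['plate', 'cat'] (min_width=9, slack=1)
Line 5: ['all', 'metal'] (min_width=9, slack=1)
Line 6: ['by', 'support'] (min_width=10, slack=0)
Line 7: ['blue'] (min_width=4, slack=6)

Answer: |light  red|
|dinosaur  |
|at     one|
|plate  cat|
|all  metal|
|by support|
|blue      |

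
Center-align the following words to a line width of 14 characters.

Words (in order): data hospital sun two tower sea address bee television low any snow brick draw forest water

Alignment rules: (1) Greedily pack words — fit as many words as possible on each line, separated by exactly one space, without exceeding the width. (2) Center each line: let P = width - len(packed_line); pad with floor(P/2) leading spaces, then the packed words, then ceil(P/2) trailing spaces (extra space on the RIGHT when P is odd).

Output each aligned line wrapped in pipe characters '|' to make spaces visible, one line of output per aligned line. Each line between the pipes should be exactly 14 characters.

Answer: |data hospital |
|sun two tower |
| sea address  |
|bee television|
| low any snow |
|  brick draw  |
| forest water |

Derivation:
Line 1: ['data', 'hospital'] (min_width=13, slack=1)
Line 2: ['sun', 'two', 'tower'] (min_width=13, slack=1)
Line 3: ['sea', 'address'] (min_width=11, slack=3)
Line 4: ['bee', 'television'] (min_width=14, slack=0)
Line 5: ['low', 'any', 'snow'] (min_width=12, slack=2)
Line 6: ['brick', 'draw'] (min_width=10, slack=4)
Line 7: ['forest', 'water'] (min_width=12, slack=2)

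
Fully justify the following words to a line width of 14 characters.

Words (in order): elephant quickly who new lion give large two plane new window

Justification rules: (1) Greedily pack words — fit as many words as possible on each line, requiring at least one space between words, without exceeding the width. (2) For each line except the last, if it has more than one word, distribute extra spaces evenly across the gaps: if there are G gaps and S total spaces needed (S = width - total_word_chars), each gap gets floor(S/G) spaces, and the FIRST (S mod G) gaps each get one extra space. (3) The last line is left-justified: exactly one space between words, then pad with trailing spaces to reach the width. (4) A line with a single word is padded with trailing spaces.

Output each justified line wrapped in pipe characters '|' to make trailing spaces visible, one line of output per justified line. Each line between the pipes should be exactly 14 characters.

Line 1: ['elephant'] (min_width=8, slack=6)
Line 2: ['quickly', 'who'] (min_width=11, slack=3)
Line 3: ['new', 'lion', 'give'] (min_width=13, slack=1)
Line 4: ['large', 'two'] (min_width=9, slack=5)
Line 5: ['plane', 'new'] (min_width=9, slack=5)
Line 6: ['window'] (min_width=6, slack=8)

Answer: |elephant      |
|quickly    who|
|new  lion give|
|large      two|
|plane      new|
|window        |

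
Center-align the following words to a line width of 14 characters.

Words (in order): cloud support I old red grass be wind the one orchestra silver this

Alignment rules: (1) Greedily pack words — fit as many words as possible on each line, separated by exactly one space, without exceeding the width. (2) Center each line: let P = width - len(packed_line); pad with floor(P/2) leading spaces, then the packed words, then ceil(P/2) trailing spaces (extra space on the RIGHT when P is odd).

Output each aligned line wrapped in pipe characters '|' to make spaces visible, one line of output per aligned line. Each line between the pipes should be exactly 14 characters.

Line 1: ['cloud', 'support'] (min_width=13, slack=1)
Line 2: ['I', 'old', 'red'] (min_width=9, slack=5)
Line 3: ['grass', 'be', 'wind'] (min_width=13, slack=1)
Line 4: ['the', 'one'] (min_width=7, slack=7)
Line 5: ['orchestra'] (min_width=9, slack=5)
Line 6: ['silver', 'this'] (min_width=11, slack=3)

Answer: |cloud support |
|  I old red   |
|grass be wind |
|   the one    |
|  orchestra   |
| silver this  |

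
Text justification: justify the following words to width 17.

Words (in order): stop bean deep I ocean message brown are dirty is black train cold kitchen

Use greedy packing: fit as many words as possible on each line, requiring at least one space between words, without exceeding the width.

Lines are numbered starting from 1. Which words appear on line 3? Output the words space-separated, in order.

Answer: brown are dirty

Derivation:
Line 1: ['stop', 'bean', 'deep', 'I'] (min_width=16, slack=1)
Line 2: ['ocean', 'message'] (min_width=13, slack=4)
Line 3: ['brown', 'are', 'dirty'] (min_width=15, slack=2)
Line 4: ['is', 'black', 'train'] (min_width=14, slack=3)
Line 5: ['cold', 'kitchen'] (min_width=12, slack=5)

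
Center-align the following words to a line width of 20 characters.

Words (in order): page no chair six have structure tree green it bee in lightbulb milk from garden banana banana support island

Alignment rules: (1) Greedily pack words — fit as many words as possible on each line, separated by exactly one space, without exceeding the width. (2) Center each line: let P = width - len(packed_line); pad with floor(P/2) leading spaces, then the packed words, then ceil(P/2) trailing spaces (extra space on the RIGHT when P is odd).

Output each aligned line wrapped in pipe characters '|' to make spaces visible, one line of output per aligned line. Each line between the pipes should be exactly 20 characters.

Answer: | page no chair six  |
|have structure tree |
|  green it bee in   |
|lightbulb milk from |
|garden banana banana|
|   support island   |

Derivation:
Line 1: ['page', 'no', 'chair', 'six'] (min_width=17, slack=3)
Line 2: ['have', 'structure', 'tree'] (min_width=19, slack=1)
Line 3: ['green', 'it', 'bee', 'in'] (min_width=15, slack=5)
Line 4: ['lightbulb', 'milk', 'from'] (min_width=19, slack=1)
Line 5: ['garden', 'banana', 'banana'] (min_width=20, slack=0)
Line 6: ['support', 'island'] (min_width=14, slack=6)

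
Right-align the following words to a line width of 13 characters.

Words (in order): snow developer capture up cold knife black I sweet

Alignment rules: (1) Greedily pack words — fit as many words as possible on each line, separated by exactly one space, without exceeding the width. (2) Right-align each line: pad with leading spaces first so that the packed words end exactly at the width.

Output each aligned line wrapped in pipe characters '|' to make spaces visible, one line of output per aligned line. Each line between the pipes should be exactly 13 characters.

Line 1: ['snow'] (min_width=4, slack=9)
Line 2: ['developer'] (min_width=9, slack=4)
Line 3: ['capture', 'up'] (min_width=10, slack=3)
Line 4: ['cold', 'knife'] (min_width=10, slack=3)
Line 5: ['black', 'I', 'sweet'] (min_width=13, slack=0)

Answer: |         snow|
|    developer|
|   capture up|
|   cold knife|
|black I sweet|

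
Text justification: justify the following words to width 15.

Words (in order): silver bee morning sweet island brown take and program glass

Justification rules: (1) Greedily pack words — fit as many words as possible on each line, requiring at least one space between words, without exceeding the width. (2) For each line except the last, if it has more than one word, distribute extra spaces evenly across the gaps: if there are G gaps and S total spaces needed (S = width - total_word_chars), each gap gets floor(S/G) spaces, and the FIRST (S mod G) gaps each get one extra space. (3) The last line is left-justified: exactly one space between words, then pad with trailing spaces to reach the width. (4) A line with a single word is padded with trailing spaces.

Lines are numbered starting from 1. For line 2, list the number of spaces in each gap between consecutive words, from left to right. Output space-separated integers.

Line 1: ['silver', 'bee'] (min_width=10, slack=5)
Line 2: ['morning', 'sweet'] (min_width=13, slack=2)
Line 3: ['island', 'brown'] (min_width=12, slack=3)
Line 4: ['take', 'and'] (min_width=8, slack=7)
Line 5: ['program', 'glass'] (min_width=13, slack=2)

Answer: 3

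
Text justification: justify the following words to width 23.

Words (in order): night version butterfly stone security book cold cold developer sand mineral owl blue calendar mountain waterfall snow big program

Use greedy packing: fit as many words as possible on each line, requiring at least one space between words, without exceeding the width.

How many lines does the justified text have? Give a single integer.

Line 1: ['night', 'version', 'butterfly'] (min_width=23, slack=0)
Line 2: ['stone', 'security', 'book'] (min_width=19, slack=4)
Line 3: ['cold', 'cold', 'developer'] (min_width=19, slack=4)
Line 4: ['sand', 'mineral', 'owl', 'blue'] (min_width=21, slack=2)
Line 5: ['calendar', 'mountain'] (min_width=17, slack=6)
Line 6: ['waterfall', 'snow', 'big'] (min_width=18, slack=5)
Line 7: ['program'] (min_width=7, slack=16)
Total lines: 7

Answer: 7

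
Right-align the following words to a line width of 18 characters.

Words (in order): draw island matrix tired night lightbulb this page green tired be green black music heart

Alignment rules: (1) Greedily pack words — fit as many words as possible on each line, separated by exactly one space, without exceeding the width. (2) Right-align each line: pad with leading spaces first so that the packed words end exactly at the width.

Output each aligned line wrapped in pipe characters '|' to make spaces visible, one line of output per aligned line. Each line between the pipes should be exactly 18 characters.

Line 1: ['draw', 'island', 'matrix'] (min_width=18, slack=0)
Line 2: ['tired', 'night'] (min_width=11, slack=7)
Line 3: ['lightbulb', 'this'] (min_width=14, slack=4)
Line 4: ['page', 'green', 'tired'] (min_width=16, slack=2)
Line 5: ['be', 'green', 'black'] (min_width=14, slack=4)
Line 6: ['music', 'heart'] (min_width=11, slack=7)

Answer: |draw island matrix|
|       tired night|
|    lightbulb this|
|  page green tired|
|    be green black|
|       music heart|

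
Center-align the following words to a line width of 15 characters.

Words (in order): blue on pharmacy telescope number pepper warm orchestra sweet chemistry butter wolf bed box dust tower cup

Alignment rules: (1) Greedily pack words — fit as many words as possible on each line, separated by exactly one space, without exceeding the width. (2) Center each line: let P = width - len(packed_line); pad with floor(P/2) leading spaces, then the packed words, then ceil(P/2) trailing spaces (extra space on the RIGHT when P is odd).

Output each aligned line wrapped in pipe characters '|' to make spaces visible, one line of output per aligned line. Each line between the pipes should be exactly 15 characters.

Answer: |    blue on    |
|   pharmacy    |
|   telescope   |
| number pepper |
|warm orchestra |
|sweet chemistry|
|butter wolf bed|
|box dust tower |
|      cup      |

Derivation:
Line 1: ['blue', 'on'] (min_width=7, slack=8)
Line 2: ['pharmacy'] (min_width=8, slack=7)
Line 3: ['telescope'] (min_width=9, slack=6)
Line 4: ['number', 'pepper'] (min_width=13, slack=2)
Line 5: ['warm', 'orchestra'] (min_width=14, slack=1)
Line 6: ['sweet', 'chemistry'] (min_width=15, slack=0)
Line 7: ['butter', 'wolf', 'bed'] (min_width=15, slack=0)
Line 8: ['box', 'dust', 'tower'] (min_width=14, slack=1)
Line 9: ['cup'] (min_width=3, slack=12)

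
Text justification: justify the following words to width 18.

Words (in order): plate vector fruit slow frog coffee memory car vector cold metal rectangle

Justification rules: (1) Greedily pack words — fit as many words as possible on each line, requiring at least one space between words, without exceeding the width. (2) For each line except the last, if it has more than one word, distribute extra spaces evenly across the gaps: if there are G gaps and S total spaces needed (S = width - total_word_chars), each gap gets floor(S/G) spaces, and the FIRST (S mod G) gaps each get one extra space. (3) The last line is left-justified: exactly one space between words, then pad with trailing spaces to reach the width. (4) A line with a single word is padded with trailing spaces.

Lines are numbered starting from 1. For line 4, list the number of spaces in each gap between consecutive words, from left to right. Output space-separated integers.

Line 1: ['plate', 'vector', 'fruit'] (min_width=18, slack=0)
Line 2: ['slow', 'frog', 'coffee'] (min_width=16, slack=2)
Line 3: ['memory', 'car', 'vector'] (min_width=17, slack=1)
Line 4: ['cold', 'metal'] (min_width=10, slack=8)
Line 5: ['rectangle'] (min_width=9, slack=9)

Answer: 9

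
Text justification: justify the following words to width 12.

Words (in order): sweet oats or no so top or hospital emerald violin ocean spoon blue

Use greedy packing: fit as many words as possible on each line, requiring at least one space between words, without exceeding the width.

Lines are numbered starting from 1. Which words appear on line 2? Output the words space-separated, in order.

Answer: or no so top

Derivation:
Line 1: ['sweet', 'oats'] (min_width=10, slack=2)
Line 2: ['or', 'no', 'so', 'top'] (min_width=12, slack=0)
Line 3: ['or', 'hospital'] (min_width=11, slack=1)
Line 4: ['emerald'] (min_width=7, slack=5)
Line 5: ['violin', 'ocean'] (min_width=12, slack=0)
Line 6: ['spoon', 'blue'] (min_width=10, slack=2)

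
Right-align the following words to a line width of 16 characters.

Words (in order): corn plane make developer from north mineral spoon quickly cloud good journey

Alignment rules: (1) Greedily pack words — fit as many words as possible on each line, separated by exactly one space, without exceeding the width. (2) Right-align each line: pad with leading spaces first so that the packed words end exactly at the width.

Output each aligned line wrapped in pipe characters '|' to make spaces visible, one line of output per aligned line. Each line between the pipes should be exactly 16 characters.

Answer: | corn plane make|
|  developer from|
|   north mineral|
|   spoon quickly|
|      cloud good|
|         journey|

Derivation:
Line 1: ['corn', 'plane', 'make'] (min_width=15, slack=1)
Line 2: ['developer', 'from'] (min_width=14, slack=2)
Line 3: ['north', 'mineral'] (min_width=13, slack=3)
Line 4: ['spoon', 'quickly'] (min_width=13, slack=3)
Line 5: ['cloud', 'good'] (min_width=10, slack=6)
Line 6: ['journey'] (min_width=7, slack=9)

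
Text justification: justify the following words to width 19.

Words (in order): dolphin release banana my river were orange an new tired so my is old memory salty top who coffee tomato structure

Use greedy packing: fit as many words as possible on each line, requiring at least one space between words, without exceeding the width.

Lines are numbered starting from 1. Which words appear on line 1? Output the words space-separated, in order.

Line 1: ['dolphin', 'release'] (min_width=15, slack=4)
Line 2: ['banana', 'my', 'river'] (min_width=15, slack=4)
Line 3: ['were', 'orange', 'an', 'new'] (min_width=18, slack=1)
Line 4: ['tired', 'so', 'my', 'is', 'old'] (min_width=18, slack=1)
Line 5: ['memory', 'salty', 'top'] (min_width=16, slack=3)
Line 6: ['who', 'coffee', 'tomato'] (min_width=17, slack=2)
Line 7: ['structure'] (min_width=9, slack=10)

Answer: dolphin release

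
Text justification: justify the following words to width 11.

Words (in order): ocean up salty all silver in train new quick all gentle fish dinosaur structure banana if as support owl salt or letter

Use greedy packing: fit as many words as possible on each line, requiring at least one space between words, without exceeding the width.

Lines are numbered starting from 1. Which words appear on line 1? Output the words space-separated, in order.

Answer: ocean up

Derivation:
Line 1: ['ocean', 'up'] (min_width=8, slack=3)
Line 2: ['salty', 'all'] (min_width=9, slack=2)
Line 3: ['silver', 'in'] (min_width=9, slack=2)
Line 4: ['train', 'new'] (min_width=9, slack=2)
Line 5: ['quick', 'all'] (min_width=9, slack=2)
Line 6: ['gentle', 'fish'] (min_width=11, slack=0)
Line 7: ['dinosaur'] (min_width=8, slack=3)
Line 8: ['structure'] (min_width=9, slack=2)
Line 9: ['banana', 'if'] (min_width=9, slack=2)
Line 10: ['as', 'support'] (min_width=10, slack=1)
Line 11: ['owl', 'salt', 'or'] (min_width=11, slack=0)
Line 12: ['letter'] (min_width=6, slack=5)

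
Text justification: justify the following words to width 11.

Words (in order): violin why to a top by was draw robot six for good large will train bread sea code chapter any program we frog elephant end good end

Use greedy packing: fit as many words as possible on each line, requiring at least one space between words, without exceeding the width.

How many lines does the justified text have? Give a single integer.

Line 1: ['violin', 'why'] (min_width=10, slack=1)
Line 2: ['to', 'a', 'top', 'by'] (min_width=11, slack=0)
Line 3: ['was', 'draw'] (min_width=8, slack=3)
Line 4: ['robot', 'six'] (min_width=9, slack=2)
Line 5: ['for', 'good'] (min_width=8, slack=3)
Line 6: ['large', 'will'] (min_width=10, slack=1)
Line 7: ['train', 'bread'] (min_width=11, slack=0)
Line 8: ['sea', 'code'] (min_width=8, slack=3)
Line 9: ['chapter', 'any'] (min_width=11, slack=0)
Line 10: ['program', 'we'] (min_width=10, slack=1)
Line 11: ['frog'] (min_width=4, slack=7)
Line 12: ['elephant'] (min_width=8, slack=3)
Line 13: ['end', 'good'] (min_width=8, slack=3)
Line 14: ['end'] (min_width=3, slack=8)
Total lines: 14

Answer: 14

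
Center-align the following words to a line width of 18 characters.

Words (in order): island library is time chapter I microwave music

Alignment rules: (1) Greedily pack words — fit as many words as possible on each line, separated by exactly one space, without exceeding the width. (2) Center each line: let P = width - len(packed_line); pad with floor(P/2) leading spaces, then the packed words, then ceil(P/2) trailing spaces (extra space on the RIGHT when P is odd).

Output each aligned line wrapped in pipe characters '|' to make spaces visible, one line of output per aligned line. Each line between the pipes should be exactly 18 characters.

Line 1: ['island', 'library', 'is'] (min_width=17, slack=1)
Line 2: ['time', 'chapter', 'I'] (min_width=14, slack=4)
Line 3: ['microwave', 'music'] (min_width=15, slack=3)

Answer: |island library is |
|  time chapter I  |
| microwave music  |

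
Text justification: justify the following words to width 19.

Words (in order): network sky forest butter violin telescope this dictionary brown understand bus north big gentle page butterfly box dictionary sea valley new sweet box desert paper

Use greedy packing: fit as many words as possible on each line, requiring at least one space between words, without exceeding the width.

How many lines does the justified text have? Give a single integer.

Answer: 10

Derivation:
Line 1: ['network', 'sky', 'forest'] (min_width=18, slack=1)
Line 2: ['butter', 'violin'] (min_width=13, slack=6)
Line 3: ['telescope', 'this'] (min_width=14, slack=5)
Line 4: ['dictionary', 'brown'] (min_width=16, slack=3)
Line 5: ['understand', 'bus'] (min_width=14, slack=5)
Line 6: ['north', 'big', 'gentle'] (min_width=16, slack=3)
Line 7: ['page', 'butterfly', 'box'] (min_width=18, slack=1)
Line 8: ['dictionary', 'sea'] (min_width=14, slack=5)
Line 9: ['valley', 'new', 'sweet'] (min_width=16, slack=3)
Line 10: ['box', 'desert', 'paper'] (min_width=16, slack=3)
Total lines: 10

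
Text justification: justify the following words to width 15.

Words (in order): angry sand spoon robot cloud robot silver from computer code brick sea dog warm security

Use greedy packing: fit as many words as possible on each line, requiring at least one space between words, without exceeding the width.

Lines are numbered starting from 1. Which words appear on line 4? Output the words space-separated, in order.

Answer: silver from

Derivation:
Line 1: ['angry', 'sand'] (min_width=10, slack=5)
Line 2: ['spoon', 'robot'] (min_width=11, slack=4)
Line 3: ['cloud', 'robot'] (min_width=11, slack=4)
Line 4: ['silver', 'from'] (min_width=11, slack=4)
Line 5: ['computer', 'code'] (min_width=13, slack=2)
Line 6: ['brick', 'sea', 'dog'] (min_width=13, slack=2)
Line 7: ['warm', 'security'] (min_width=13, slack=2)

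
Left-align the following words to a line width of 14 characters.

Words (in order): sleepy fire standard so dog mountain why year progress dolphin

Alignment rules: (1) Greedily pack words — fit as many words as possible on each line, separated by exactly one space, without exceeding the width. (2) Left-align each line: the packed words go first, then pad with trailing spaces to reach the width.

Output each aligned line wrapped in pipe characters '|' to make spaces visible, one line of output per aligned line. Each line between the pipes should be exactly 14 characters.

Answer: |sleepy fire   |
|standard so   |
|dog mountain  |
|why year      |
|progress      |
|dolphin       |

Derivation:
Line 1: ['sleepy', 'fire'] (min_width=11, slack=3)
Line 2: ['standard', 'so'] (min_width=11, slack=3)
Line 3: ['dog', 'mountain'] (min_width=12, slack=2)
Line 4: ['why', 'year'] (min_width=8, slack=6)
Line 5: ['progress'] (min_width=8, slack=6)
Line 6: ['dolphin'] (min_width=7, slack=7)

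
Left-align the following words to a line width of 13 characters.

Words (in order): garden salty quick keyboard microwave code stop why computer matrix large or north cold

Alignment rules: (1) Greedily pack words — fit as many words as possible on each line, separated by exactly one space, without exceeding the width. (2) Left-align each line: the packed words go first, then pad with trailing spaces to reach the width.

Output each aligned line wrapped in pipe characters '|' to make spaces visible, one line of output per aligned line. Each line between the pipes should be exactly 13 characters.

Answer: |garden salty |
|quick        |
|keyboard     |
|microwave    |
|code stop why|
|computer     |
|matrix large |
|or north cold|

Derivation:
Line 1: ['garden', 'salty'] (min_width=12, slack=1)
Line 2: ['quick'] (min_width=5, slack=8)
Line 3: ['keyboard'] (min_width=8, slack=5)
Line 4: ['microwave'] (min_width=9, slack=4)
Line 5: ['code', 'stop', 'why'] (min_width=13, slack=0)
Line 6: ['computer'] (min_width=8, slack=5)
Line 7: ['matrix', 'large'] (min_width=12, slack=1)
Line 8: ['or', 'north', 'cold'] (min_width=13, slack=0)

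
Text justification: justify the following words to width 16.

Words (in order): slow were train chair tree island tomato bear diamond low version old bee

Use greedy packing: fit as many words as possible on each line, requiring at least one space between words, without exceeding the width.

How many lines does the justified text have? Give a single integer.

Answer: 5

Derivation:
Line 1: ['slow', 'were', 'train'] (min_width=15, slack=1)
Line 2: ['chair', 'tree'] (min_width=10, slack=6)
Line 3: ['island', 'tomato'] (min_width=13, slack=3)
Line 4: ['bear', 'diamond', 'low'] (min_width=16, slack=0)
Line 5: ['version', 'old', 'bee'] (min_width=15, slack=1)
Total lines: 5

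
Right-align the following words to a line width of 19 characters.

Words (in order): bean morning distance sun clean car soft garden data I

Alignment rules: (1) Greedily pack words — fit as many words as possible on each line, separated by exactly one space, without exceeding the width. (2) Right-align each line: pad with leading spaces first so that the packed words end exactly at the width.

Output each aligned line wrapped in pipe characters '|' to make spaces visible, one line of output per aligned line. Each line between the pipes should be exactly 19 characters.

Line 1: ['bean', 'morning'] (min_width=12, slack=7)
Line 2: ['distance', 'sun', 'clean'] (min_width=18, slack=1)
Line 3: ['car', 'soft', 'garden'] (min_width=15, slack=4)
Line 4: ['data', 'I'] (min_width=6, slack=13)

Answer: |       bean morning|
| distance sun clean|
|    car soft garden|
|             data I|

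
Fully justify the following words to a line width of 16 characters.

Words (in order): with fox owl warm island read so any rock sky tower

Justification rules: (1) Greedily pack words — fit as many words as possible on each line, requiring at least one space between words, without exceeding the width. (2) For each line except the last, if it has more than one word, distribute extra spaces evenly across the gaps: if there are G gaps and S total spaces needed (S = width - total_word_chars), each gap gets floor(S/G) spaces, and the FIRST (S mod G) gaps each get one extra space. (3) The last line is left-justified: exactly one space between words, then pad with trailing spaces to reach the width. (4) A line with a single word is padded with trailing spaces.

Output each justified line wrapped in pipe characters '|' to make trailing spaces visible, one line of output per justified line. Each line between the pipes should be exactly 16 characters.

Line 1: ['with', 'fox', 'owl'] (min_width=12, slack=4)
Line 2: ['warm', 'island', 'read'] (min_width=16, slack=0)
Line 3: ['so', 'any', 'rock', 'sky'] (min_width=15, slack=1)
Line 4: ['tower'] (min_width=5, slack=11)

Answer: |with   fox   owl|
|warm island read|
|so  any rock sky|
|tower           |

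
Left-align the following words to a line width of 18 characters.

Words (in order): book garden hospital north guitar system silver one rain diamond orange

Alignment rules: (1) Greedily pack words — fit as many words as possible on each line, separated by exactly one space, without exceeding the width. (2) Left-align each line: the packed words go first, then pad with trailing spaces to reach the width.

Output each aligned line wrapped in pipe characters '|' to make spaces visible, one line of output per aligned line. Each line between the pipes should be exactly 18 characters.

Answer: |book garden       |
|hospital north    |
|guitar system     |
|silver one rain   |
|diamond orange    |

Derivation:
Line 1: ['book', 'garden'] (min_width=11, slack=7)
Line 2: ['hospital', 'north'] (min_width=14, slack=4)
Line 3: ['guitar', 'system'] (min_width=13, slack=5)
Line 4: ['silver', 'one', 'rain'] (min_width=15, slack=3)
Line 5: ['diamond', 'orange'] (min_width=14, slack=4)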